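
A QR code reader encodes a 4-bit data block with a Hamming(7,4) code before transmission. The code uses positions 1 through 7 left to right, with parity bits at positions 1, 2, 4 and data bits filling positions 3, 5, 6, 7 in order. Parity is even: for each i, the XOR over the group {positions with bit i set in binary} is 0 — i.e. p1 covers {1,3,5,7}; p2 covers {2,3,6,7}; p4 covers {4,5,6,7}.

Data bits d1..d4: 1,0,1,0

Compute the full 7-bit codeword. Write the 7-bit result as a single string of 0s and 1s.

1011010

Place data at non-parity positions: p1 p2 1 p4 0 1 0
p1 (pos 1,3,5,7): XOR of data positions = 1⊕0⊕0 = 1
p2 (pos 2,3,6,7): XOR of data positions = 1⊕1⊕0 = 0
p4 (pos 4,5,6,7): XOR of data positions = 0⊕1⊕0 = 1
Codeword: 1011010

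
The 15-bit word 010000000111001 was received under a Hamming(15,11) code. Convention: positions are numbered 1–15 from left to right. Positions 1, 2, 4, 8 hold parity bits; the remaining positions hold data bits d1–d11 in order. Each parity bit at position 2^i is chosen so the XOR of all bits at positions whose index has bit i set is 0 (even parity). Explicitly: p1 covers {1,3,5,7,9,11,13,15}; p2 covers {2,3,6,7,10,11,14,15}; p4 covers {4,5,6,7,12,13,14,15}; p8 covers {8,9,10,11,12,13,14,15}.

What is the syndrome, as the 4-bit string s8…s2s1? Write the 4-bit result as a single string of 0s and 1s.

0000

s1 (pos 1,3,5,7,9,11,13,15): 0⊕0⊕0⊕0⊕0⊕1⊕0⊕1 = 0
s2 (pos 2,3,6,7,10,11,14,15): 1⊕0⊕0⊕0⊕1⊕1⊕0⊕1 = 0
s4 (pos 4,5,6,7,12,13,14,15): 0⊕0⊕0⊕0⊕1⊕0⊕0⊕1 = 0
s8 (pos 8,9,10,11,12,13,14,15): 0⊕0⊕1⊕1⊕1⊕0⊕0⊕1 = 0
Syndrome s8…s1 = 0000 → no error.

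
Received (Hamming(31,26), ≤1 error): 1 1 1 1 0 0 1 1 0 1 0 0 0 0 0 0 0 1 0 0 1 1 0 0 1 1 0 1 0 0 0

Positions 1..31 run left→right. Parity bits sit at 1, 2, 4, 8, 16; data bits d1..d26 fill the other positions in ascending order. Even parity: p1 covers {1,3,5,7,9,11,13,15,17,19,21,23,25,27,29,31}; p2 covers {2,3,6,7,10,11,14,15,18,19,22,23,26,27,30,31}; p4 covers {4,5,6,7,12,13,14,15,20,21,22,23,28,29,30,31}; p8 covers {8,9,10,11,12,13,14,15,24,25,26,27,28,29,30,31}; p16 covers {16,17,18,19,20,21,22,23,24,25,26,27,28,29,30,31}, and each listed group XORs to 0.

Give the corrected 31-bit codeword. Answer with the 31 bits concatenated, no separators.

s1 (pos 1,3,5,7,9,11,13,15,17,19,21,23,25,27,29,31): 1⊕1⊕0⊕1⊕0⊕0⊕0⊕0⊕0⊕0⊕1⊕0⊕1⊕0⊕0⊕0 = 1
s2 (pos 2,3,6,7,10,11,14,15,18,19,22,23,26,27,30,31): 1⊕1⊕0⊕1⊕1⊕0⊕0⊕0⊕1⊕0⊕1⊕0⊕1⊕0⊕0⊕0 = 1
s4 (pos 4,5,6,7,12,13,14,15,20,21,22,23,28,29,30,31): 1⊕0⊕0⊕1⊕0⊕0⊕0⊕0⊕0⊕1⊕1⊕0⊕1⊕0⊕0⊕0 = 1
s8 (pos 8,9,10,11,12,13,14,15,24,25,26,27,28,29,30,31): 1⊕0⊕1⊕0⊕0⊕0⊕0⊕0⊕0⊕1⊕1⊕0⊕1⊕0⊕0⊕0 = 1
s16 (pos 16,17,18,19,20,21,22,23,24,25,26,27,28,29,30,31): 0⊕0⊕1⊕0⊕0⊕1⊕1⊕0⊕0⊕1⊕1⊕0⊕1⊕0⊕0⊕0 = 0
Syndrome s16…s1 = 01111 → error at position 15.
Flip position 15: 1111001101000000010011001101000 → 1111001101000010010011001101000

1111001101000010010011001101000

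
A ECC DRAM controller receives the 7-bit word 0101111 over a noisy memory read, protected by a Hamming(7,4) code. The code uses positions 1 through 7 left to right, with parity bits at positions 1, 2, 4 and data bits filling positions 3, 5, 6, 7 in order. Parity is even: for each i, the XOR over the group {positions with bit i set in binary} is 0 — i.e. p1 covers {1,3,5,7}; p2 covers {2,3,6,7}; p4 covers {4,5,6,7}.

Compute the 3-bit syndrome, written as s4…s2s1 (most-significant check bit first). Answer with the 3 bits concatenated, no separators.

010

s1 (pos 1,3,5,7): 0⊕0⊕1⊕1 = 0
s2 (pos 2,3,6,7): 1⊕0⊕1⊕1 = 1
s4 (pos 4,5,6,7): 1⊕1⊕1⊕1 = 0
Syndrome s4…s1 = 010 → error at position 2.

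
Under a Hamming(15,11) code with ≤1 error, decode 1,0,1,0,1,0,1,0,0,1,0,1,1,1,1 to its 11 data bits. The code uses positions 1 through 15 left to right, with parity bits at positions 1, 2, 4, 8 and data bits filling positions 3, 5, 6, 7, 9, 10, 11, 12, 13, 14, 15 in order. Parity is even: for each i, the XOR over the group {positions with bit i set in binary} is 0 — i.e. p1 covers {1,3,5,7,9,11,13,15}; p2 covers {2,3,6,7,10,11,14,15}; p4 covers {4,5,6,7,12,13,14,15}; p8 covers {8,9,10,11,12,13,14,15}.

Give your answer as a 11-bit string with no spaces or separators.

11010001111

s1 (pos 1,3,5,7,9,11,13,15): 1⊕1⊕1⊕1⊕0⊕0⊕1⊕1 = 0
s2 (pos 2,3,6,7,10,11,14,15): 0⊕1⊕0⊕1⊕1⊕0⊕1⊕1 = 1
s4 (pos 4,5,6,7,12,13,14,15): 0⊕1⊕0⊕1⊕1⊕1⊕1⊕1 = 0
s8 (pos 8,9,10,11,12,13,14,15): 0⊕0⊕1⊕0⊕1⊕1⊕1⊕1 = 1
Syndrome s8…s1 = 1010 → error at position 10.
Flip position 10: 101010100101111 → 101010100001111
Read data bits from positions 3,5,6,7,9,10,11,12,13,14,15: 11010001111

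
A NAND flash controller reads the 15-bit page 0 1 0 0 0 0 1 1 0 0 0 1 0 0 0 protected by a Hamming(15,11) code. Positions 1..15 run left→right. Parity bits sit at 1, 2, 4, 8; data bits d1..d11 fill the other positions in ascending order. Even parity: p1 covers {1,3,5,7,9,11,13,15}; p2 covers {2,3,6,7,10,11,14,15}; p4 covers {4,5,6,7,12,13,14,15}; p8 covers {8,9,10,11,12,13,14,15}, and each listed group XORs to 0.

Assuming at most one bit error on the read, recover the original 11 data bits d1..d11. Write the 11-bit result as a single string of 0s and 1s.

s1 (pos 1,3,5,7,9,11,13,15): 0⊕0⊕0⊕1⊕0⊕0⊕0⊕0 = 1
s2 (pos 2,3,6,7,10,11,14,15): 1⊕0⊕0⊕1⊕0⊕0⊕0⊕0 = 0
s4 (pos 4,5,6,7,12,13,14,15): 0⊕0⊕0⊕1⊕1⊕0⊕0⊕0 = 0
s8 (pos 8,9,10,11,12,13,14,15): 1⊕0⊕0⊕0⊕1⊕0⊕0⊕0 = 0
Syndrome s8…s1 = 0001 → error at position 1.
Flip position 1: 010000110001000 → 110000110001000
Read data bits from positions 3,5,6,7,9,10,11,12,13,14,15: 00010001000

00010001000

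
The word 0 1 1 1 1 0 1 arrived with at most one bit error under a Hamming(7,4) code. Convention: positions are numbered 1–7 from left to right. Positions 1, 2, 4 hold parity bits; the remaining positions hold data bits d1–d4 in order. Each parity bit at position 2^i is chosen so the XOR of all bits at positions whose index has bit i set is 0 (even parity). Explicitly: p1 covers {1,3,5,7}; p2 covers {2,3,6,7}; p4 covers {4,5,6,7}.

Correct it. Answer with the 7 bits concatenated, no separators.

s1 (pos 1,3,5,7): 0⊕1⊕1⊕1 = 1
s2 (pos 2,3,6,7): 1⊕1⊕0⊕1 = 1
s4 (pos 4,5,6,7): 1⊕1⊕0⊕1 = 1
Syndrome s4…s1 = 111 → error at position 7.
Flip position 7: 0111101 → 0111100

0111100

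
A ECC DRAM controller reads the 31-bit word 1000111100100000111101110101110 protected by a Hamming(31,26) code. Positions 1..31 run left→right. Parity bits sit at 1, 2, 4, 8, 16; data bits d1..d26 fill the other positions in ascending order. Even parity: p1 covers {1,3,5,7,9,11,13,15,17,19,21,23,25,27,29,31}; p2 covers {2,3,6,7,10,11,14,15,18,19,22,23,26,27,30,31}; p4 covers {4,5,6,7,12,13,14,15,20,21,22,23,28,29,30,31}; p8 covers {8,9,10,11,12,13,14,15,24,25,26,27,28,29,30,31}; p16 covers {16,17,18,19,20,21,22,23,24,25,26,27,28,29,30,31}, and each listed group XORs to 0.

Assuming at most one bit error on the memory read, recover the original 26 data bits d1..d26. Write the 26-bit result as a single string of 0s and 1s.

01110010000111101110101100

s1 (pos 1,3,5,7,9,11,13,15,17,19,21,23,25,27,29,31): 1⊕0⊕1⊕1⊕0⊕1⊕0⊕0⊕1⊕1⊕0⊕1⊕0⊕0⊕1⊕0 = 0
s2 (pos 2,3,6,7,10,11,14,15,18,19,22,23,26,27,30,31): 0⊕0⊕1⊕1⊕0⊕1⊕0⊕0⊕1⊕1⊕1⊕1⊕1⊕0⊕1⊕0 = 1
s4 (pos 4,5,6,7,12,13,14,15,20,21,22,23,28,29,30,31): 0⊕1⊕1⊕1⊕0⊕0⊕0⊕0⊕1⊕0⊕1⊕1⊕1⊕1⊕1⊕0 = 1
s8 (pos 8,9,10,11,12,13,14,15,24,25,26,27,28,29,30,31): 1⊕0⊕0⊕1⊕0⊕0⊕0⊕0⊕1⊕0⊕1⊕0⊕1⊕1⊕1⊕0 = 1
s16 (pos 16,17,18,19,20,21,22,23,24,25,26,27,28,29,30,31): 0⊕1⊕1⊕1⊕1⊕0⊕1⊕1⊕1⊕0⊕1⊕0⊕1⊕1⊕1⊕0 = 1
Syndrome s16…s1 = 11110 → error at position 30.
Flip position 30: 1000111100100000111101110101110 → 1000111100100000111101110101100
Read data bits from positions 3,5,6,7,9,10,11,12,13,14,15,17,18,19,20,21,22,23,24,25,26,27,28,29,30,31: 01110010000111101110101100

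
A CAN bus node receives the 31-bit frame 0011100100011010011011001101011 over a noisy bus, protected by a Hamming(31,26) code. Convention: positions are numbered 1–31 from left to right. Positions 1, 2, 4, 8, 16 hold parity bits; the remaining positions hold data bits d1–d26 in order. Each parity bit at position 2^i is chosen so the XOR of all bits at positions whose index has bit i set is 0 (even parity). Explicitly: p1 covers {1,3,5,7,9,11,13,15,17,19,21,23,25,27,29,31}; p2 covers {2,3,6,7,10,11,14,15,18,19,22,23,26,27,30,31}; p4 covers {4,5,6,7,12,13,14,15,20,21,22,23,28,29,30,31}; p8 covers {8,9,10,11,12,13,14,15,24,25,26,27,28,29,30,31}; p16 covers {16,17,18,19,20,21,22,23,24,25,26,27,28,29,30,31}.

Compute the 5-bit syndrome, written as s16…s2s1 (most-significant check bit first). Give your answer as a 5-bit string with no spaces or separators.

11000

s1 (pos 1,3,5,7,9,11,13,15,17,19,21,23,25,27,29,31): 0⊕1⊕1⊕0⊕0⊕0⊕1⊕1⊕0⊕1⊕1⊕0⊕1⊕0⊕0⊕1 = 0
s2 (pos 2,3,6,7,10,11,14,15,18,19,22,23,26,27,30,31): 0⊕1⊕0⊕0⊕0⊕0⊕0⊕1⊕1⊕1⊕1⊕0⊕1⊕0⊕1⊕1 = 0
s4 (pos 4,5,6,7,12,13,14,15,20,21,22,23,28,29,30,31): 1⊕1⊕0⊕0⊕1⊕1⊕0⊕1⊕0⊕1⊕1⊕0⊕1⊕0⊕1⊕1 = 0
s8 (pos 8,9,10,11,12,13,14,15,24,25,26,27,28,29,30,31): 1⊕0⊕0⊕0⊕1⊕1⊕0⊕1⊕0⊕1⊕1⊕0⊕1⊕0⊕1⊕1 = 1
s16 (pos 16,17,18,19,20,21,22,23,24,25,26,27,28,29,30,31): 0⊕0⊕1⊕1⊕0⊕1⊕1⊕0⊕0⊕1⊕1⊕0⊕1⊕0⊕1⊕1 = 1
Syndrome s16…s1 = 11000 → error at position 24.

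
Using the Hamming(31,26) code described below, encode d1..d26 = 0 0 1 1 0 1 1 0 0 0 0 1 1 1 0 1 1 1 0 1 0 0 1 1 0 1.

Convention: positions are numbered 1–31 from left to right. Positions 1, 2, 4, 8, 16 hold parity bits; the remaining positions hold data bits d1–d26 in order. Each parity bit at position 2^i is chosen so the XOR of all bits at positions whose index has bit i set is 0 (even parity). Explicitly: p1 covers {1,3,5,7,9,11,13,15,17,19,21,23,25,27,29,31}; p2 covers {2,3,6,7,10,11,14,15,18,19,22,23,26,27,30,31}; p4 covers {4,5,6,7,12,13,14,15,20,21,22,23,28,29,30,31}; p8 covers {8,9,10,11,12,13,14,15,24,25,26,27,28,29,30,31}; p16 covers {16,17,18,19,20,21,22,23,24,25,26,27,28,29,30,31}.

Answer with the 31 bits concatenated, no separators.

1100011001100000111011101001101

Place data at non-parity positions: p1 p2 0 p4 0 1 1 p8 0 1 1 0 0 0 0 p16 1 1 1 0 1 1 1 0 1 0 0 1 1 0 1
p1 (pos 1,3,5,7,9,11,13,15,17,19,21,23,25,27,29,31): XOR of data positions = 0⊕0⊕1⊕0⊕1⊕0⊕0⊕1⊕1⊕1⊕1⊕1⊕0⊕1⊕1 = 1
p2 (pos 2,3,6,7,10,11,14,15,18,19,22,23,26,27,30,31): XOR of data positions = 0⊕1⊕1⊕1⊕1⊕0⊕0⊕1⊕1⊕1⊕1⊕0⊕0⊕0⊕1 = 1
p4 (pos 4,5,6,7,12,13,14,15,20,21,22,23,28,29,30,31): XOR of data positions = 0⊕1⊕1⊕0⊕0⊕0⊕0⊕0⊕1⊕1⊕1⊕1⊕1⊕0⊕1 = 0
p8 (pos 8,9,10,11,12,13,14,15,24,25,26,27,28,29,30,31): XOR of data positions = 0⊕1⊕1⊕0⊕0⊕0⊕0⊕0⊕1⊕0⊕0⊕1⊕1⊕0⊕1 = 0
p16 (pos 16,17,18,19,20,21,22,23,24,25,26,27,28,29,30,31): XOR of data positions = 1⊕1⊕1⊕0⊕1⊕1⊕1⊕0⊕1⊕0⊕0⊕1⊕1⊕0⊕1 = 0
Codeword: 1100011001100000111011101001101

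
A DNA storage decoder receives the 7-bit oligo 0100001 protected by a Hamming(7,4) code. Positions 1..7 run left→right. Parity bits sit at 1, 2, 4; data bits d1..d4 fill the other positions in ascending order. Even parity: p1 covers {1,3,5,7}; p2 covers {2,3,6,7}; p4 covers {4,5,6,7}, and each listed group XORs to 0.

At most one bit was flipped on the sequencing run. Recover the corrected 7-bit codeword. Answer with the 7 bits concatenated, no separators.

0100101

s1 (pos 1,3,5,7): 0⊕0⊕0⊕1 = 1
s2 (pos 2,3,6,7): 1⊕0⊕0⊕1 = 0
s4 (pos 4,5,6,7): 0⊕0⊕0⊕1 = 1
Syndrome s4…s1 = 101 → error at position 5.
Flip position 5: 0100001 → 0100101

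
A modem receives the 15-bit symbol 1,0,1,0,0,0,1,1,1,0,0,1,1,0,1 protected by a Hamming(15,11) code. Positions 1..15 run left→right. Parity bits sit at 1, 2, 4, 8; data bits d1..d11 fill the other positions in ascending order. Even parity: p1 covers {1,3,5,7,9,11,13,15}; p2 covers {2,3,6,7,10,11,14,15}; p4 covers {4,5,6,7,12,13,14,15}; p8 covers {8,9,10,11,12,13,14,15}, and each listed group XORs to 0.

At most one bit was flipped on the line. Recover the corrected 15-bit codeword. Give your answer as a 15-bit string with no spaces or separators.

101000111101101

s1 (pos 1,3,5,7,9,11,13,15): 1⊕1⊕0⊕1⊕1⊕0⊕1⊕1 = 0
s2 (pos 2,3,6,7,10,11,14,15): 0⊕1⊕0⊕1⊕0⊕0⊕0⊕1 = 1
s4 (pos 4,5,6,7,12,13,14,15): 0⊕0⊕0⊕1⊕1⊕1⊕0⊕1 = 0
s8 (pos 8,9,10,11,12,13,14,15): 1⊕1⊕0⊕0⊕1⊕1⊕0⊕1 = 1
Syndrome s8…s1 = 1010 → error at position 10.
Flip position 10: 101000111001101 → 101000111101101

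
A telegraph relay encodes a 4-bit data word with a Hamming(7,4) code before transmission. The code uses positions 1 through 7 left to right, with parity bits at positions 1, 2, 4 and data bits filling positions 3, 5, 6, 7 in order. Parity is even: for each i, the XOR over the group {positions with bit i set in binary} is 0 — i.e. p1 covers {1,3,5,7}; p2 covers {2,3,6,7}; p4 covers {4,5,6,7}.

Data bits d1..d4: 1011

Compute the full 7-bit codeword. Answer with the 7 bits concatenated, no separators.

Place data at non-parity positions: p1 p2 1 p4 0 1 1
p1 (pos 1,3,5,7): XOR of data positions = 1⊕0⊕1 = 0
p2 (pos 2,3,6,7): XOR of data positions = 1⊕1⊕1 = 1
p4 (pos 4,5,6,7): XOR of data positions = 0⊕1⊕1 = 0
Codeword: 0110011

0110011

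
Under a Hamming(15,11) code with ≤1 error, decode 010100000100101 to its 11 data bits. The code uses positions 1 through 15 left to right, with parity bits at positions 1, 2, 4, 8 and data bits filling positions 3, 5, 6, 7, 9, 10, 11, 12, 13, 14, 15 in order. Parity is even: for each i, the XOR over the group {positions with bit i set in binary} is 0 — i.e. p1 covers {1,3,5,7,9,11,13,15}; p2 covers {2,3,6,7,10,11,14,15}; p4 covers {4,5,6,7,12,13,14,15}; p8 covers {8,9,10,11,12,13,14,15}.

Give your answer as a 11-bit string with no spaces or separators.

00000100111

s1 (pos 1,3,5,7,9,11,13,15): 0⊕0⊕0⊕0⊕0⊕0⊕1⊕1 = 0
s2 (pos 2,3,6,7,10,11,14,15): 1⊕0⊕0⊕0⊕1⊕0⊕0⊕1 = 1
s4 (pos 4,5,6,7,12,13,14,15): 1⊕0⊕0⊕0⊕0⊕1⊕0⊕1 = 1
s8 (pos 8,9,10,11,12,13,14,15): 0⊕0⊕1⊕0⊕0⊕1⊕0⊕1 = 1
Syndrome s8…s1 = 1110 → error at position 14.
Flip position 14: 010100000100101 → 010100000100111
Read data bits from positions 3,5,6,7,9,10,11,12,13,14,15: 00000100111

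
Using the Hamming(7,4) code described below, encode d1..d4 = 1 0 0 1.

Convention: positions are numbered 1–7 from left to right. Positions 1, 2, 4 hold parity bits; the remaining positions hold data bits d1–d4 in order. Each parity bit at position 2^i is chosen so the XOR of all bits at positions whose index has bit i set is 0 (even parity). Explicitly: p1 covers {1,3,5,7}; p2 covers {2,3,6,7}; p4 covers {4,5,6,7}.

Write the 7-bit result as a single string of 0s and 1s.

Place data at non-parity positions: p1 p2 1 p4 0 0 1
p1 (pos 1,3,5,7): XOR of data positions = 1⊕0⊕1 = 0
p2 (pos 2,3,6,7): XOR of data positions = 1⊕0⊕1 = 0
p4 (pos 4,5,6,7): XOR of data positions = 0⊕0⊕1 = 1
Codeword: 0011001

0011001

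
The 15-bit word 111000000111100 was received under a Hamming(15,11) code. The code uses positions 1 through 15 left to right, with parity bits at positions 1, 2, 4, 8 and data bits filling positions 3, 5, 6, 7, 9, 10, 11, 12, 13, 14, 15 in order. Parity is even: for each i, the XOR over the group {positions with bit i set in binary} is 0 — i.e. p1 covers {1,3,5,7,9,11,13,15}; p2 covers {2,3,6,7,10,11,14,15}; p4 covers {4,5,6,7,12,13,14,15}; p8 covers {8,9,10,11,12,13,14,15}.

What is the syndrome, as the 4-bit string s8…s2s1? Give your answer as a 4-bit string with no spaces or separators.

s1 (pos 1,3,5,7,9,11,13,15): 1⊕1⊕0⊕0⊕0⊕1⊕1⊕0 = 0
s2 (pos 2,3,6,7,10,11,14,15): 1⊕1⊕0⊕0⊕1⊕1⊕0⊕0 = 0
s4 (pos 4,5,6,7,12,13,14,15): 0⊕0⊕0⊕0⊕1⊕1⊕0⊕0 = 0
s8 (pos 8,9,10,11,12,13,14,15): 0⊕0⊕1⊕1⊕1⊕1⊕0⊕0 = 0
Syndrome s8…s1 = 0000 → no error.

0000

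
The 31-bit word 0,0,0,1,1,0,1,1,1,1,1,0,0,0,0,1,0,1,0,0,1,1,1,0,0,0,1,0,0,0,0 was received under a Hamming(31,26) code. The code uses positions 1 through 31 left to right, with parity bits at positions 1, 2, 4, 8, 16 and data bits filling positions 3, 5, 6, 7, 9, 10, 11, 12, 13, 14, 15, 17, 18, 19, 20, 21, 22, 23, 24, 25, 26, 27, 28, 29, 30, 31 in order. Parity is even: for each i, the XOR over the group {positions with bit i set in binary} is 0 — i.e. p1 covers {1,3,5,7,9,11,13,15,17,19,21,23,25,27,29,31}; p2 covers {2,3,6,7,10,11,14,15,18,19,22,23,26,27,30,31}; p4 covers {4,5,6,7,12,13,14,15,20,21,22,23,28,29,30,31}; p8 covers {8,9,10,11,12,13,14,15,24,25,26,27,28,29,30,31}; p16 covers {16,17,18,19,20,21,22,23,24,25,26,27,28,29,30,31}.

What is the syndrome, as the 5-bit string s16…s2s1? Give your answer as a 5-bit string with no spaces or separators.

01011

s1 (pos 1,3,5,7,9,11,13,15,17,19,21,23,25,27,29,31): 0⊕0⊕1⊕1⊕1⊕1⊕0⊕0⊕0⊕0⊕1⊕1⊕0⊕1⊕0⊕0 = 1
s2 (pos 2,3,6,7,10,11,14,15,18,19,22,23,26,27,30,31): 0⊕0⊕0⊕1⊕1⊕1⊕0⊕0⊕1⊕0⊕1⊕1⊕0⊕1⊕0⊕0 = 1
s4 (pos 4,5,6,7,12,13,14,15,20,21,22,23,28,29,30,31): 1⊕1⊕0⊕1⊕0⊕0⊕0⊕0⊕0⊕1⊕1⊕1⊕0⊕0⊕0⊕0 = 0
s8 (pos 8,9,10,11,12,13,14,15,24,25,26,27,28,29,30,31): 1⊕1⊕1⊕1⊕0⊕0⊕0⊕0⊕0⊕0⊕0⊕1⊕0⊕0⊕0⊕0 = 1
s16 (pos 16,17,18,19,20,21,22,23,24,25,26,27,28,29,30,31): 1⊕0⊕1⊕0⊕0⊕1⊕1⊕1⊕0⊕0⊕0⊕1⊕0⊕0⊕0⊕0 = 0
Syndrome s16…s1 = 01011 → error at position 11.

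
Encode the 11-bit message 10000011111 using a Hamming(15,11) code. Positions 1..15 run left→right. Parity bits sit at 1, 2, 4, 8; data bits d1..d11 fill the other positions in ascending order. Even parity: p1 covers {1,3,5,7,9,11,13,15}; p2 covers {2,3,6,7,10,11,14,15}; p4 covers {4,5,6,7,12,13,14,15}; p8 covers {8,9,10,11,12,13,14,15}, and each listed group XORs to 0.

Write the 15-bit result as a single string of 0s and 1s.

Place data at non-parity positions: p1 p2 1 p4 0 0 0 p8 0 0 1 1 1 1 1
p1 (pos 1,3,5,7,9,11,13,15): XOR of data positions = 1⊕0⊕0⊕0⊕1⊕1⊕1 = 0
p2 (pos 2,3,6,7,10,11,14,15): XOR of data positions = 1⊕0⊕0⊕0⊕1⊕1⊕1 = 0
p4 (pos 4,5,6,7,12,13,14,15): XOR of data positions = 0⊕0⊕0⊕1⊕1⊕1⊕1 = 0
p8 (pos 8,9,10,11,12,13,14,15): XOR of data positions = 0⊕0⊕1⊕1⊕1⊕1⊕1 = 1
Codeword: 001000010011111

001000010011111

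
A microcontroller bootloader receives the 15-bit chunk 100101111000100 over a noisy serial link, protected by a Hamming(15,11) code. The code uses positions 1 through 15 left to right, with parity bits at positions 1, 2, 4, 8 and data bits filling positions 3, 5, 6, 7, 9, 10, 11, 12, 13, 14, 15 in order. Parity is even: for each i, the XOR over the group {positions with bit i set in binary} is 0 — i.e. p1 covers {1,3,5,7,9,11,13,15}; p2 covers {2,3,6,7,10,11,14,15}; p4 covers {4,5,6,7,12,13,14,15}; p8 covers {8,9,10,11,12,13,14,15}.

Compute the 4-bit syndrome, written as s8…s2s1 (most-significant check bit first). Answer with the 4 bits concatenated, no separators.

s1 (pos 1,3,5,7,9,11,13,15): 1⊕0⊕0⊕1⊕1⊕0⊕1⊕0 = 0
s2 (pos 2,3,6,7,10,11,14,15): 0⊕0⊕1⊕1⊕0⊕0⊕0⊕0 = 0
s4 (pos 4,5,6,7,12,13,14,15): 1⊕0⊕1⊕1⊕0⊕1⊕0⊕0 = 0
s8 (pos 8,9,10,11,12,13,14,15): 1⊕1⊕0⊕0⊕0⊕1⊕0⊕0 = 1
Syndrome s8…s1 = 1000 → error at position 8.

1000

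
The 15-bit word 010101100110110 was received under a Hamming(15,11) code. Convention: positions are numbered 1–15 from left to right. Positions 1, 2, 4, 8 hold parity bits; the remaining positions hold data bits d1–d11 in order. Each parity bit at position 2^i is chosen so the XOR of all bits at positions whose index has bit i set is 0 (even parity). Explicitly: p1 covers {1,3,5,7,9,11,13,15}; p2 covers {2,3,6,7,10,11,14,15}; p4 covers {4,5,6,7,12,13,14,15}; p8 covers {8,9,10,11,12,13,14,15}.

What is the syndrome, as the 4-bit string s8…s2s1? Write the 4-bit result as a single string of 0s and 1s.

0101

s1 (pos 1,3,5,7,9,11,13,15): 0⊕0⊕0⊕1⊕0⊕1⊕1⊕0 = 1
s2 (pos 2,3,6,7,10,11,14,15): 1⊕0⊕1⊕1⊕1⊕1⊕1⊕0 = 0
s4 (pos 4,5,6,7,12,13,14,15): 1⊕0⊕1⊕1⊕0⊕1⊕1⊕0 = 1
s8 (pos 8,9,10,11,12,13,14,15): 0⊕0⊕1⊕1⊕0⊕1⊕1⊕0 = 0
Syndrome s8…s1 = 0101 → error at position 5.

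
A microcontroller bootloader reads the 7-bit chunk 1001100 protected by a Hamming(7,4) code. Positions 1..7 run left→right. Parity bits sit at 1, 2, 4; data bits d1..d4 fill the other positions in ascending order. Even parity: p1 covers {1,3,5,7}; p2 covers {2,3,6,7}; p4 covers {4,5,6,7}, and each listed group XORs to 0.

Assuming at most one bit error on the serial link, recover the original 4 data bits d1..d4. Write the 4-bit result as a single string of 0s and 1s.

s1 (pos 1,3,5,7): 1⊕0⊕1⊕0 = 0
s2 (pos 2,3,6,7): 0⊕0⊕0⊕0 = 0
s4 (pos 4,5,6,7): 1⊕1⊕0⊕0 = 0
Syndrome s4…s1 = 000 → no error.
Read data bits from positions 3,5,6,7: 0100

0100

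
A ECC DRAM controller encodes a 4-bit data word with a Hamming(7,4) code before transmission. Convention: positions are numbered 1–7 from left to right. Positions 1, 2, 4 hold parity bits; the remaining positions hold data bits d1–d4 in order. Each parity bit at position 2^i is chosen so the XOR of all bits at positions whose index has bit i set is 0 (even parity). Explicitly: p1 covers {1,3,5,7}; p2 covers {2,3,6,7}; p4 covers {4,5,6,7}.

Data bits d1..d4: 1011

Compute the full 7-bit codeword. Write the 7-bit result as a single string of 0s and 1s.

Place data at non-parity positions: p1 p2 1 p4 0 1 1
p1 (pos 1,3,5,7): XOR of data positions = 1⊕0⊕1 = 0
p2 (pos 2,3,6,7): XOR of data positions = 1⊕1⊕1 = 1
p4 (pos 4,5,6,7): XOR of data positions = 0⊕1⊕1 = 0
Codeword: 0110011

0110011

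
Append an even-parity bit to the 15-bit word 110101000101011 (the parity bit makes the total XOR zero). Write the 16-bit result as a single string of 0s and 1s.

XOR of the 15 data bits: 1⊕1⊕0⊕1⊕0⊕1⊕0⊕0⊕0⊕1⊕0⊕1⊕0⊕1⊕1 = 0
Parity bit = 0 (so all 16 bits XOR to 0).

1101010001010110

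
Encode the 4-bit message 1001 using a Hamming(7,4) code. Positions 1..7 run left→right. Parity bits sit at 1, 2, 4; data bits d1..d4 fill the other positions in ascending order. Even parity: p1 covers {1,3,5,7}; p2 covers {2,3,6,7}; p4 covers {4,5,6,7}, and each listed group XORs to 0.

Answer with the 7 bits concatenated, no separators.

Place data at non-parity positions: p1 p2 1 p4 0 0 1
p1 (pos 1,3,5,7): XOR of data positions = 1⊕0⊕1 = 0
p2 (pos 2,3,6,7): XOR of data positions = 1⊕0⊕1 = 0
p4 (pos 4,5,6,7): XOR of data positions = 0⊕0⊕1 = 1
Codeword: 0011001

0011001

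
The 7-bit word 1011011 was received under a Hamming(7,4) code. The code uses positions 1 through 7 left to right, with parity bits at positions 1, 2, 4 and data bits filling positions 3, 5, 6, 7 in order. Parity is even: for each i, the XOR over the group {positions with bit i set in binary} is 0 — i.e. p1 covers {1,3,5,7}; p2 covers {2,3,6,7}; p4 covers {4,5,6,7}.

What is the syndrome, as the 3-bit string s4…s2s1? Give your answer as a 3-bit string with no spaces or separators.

s1 (pos 1,3,5,7): 1⊕1⊕0⊕1 = 1
s2 (pos 2,3,6,7): 0⊕1⊕1⊕1 = 1
s4 (pos 4,5,6,7): 1⊕0⊕1⊕1 = 1
Syndrome s4…s1 = 111 → error at position 7.

111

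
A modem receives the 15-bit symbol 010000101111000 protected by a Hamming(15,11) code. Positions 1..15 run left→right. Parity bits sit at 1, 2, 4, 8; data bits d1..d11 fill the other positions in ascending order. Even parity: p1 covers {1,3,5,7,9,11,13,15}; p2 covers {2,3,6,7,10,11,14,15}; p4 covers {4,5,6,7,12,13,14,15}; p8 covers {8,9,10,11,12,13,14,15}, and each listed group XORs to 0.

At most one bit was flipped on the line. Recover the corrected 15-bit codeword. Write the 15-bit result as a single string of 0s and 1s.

s1 (pos 1,3,5,7,9,11,13,15): 0⊕0⊕0⊕1⊕1⊕1⊕0⊕0 = 1
s2 (pos 2,3,6,7,10,11,14,15): 1⊕0⊕0⊕1⊕1⊕1⊕0⊕0 = 0
s4 (pos 4,5,6,7,12,13,14,15): 0⊕0⊕0⊕1⊕1⊕0⊕0⊕0 = 0
s8 (pos 8,9,10,11,12,13,14,15): 0⊕1⊕1⊕1⊕1⊕0⊕0⊕0 = 0
Syndrome s8…s1 = 0001 → error at position 1.
Flip position 1: 010000101111000 → 110000101111000

110000101111000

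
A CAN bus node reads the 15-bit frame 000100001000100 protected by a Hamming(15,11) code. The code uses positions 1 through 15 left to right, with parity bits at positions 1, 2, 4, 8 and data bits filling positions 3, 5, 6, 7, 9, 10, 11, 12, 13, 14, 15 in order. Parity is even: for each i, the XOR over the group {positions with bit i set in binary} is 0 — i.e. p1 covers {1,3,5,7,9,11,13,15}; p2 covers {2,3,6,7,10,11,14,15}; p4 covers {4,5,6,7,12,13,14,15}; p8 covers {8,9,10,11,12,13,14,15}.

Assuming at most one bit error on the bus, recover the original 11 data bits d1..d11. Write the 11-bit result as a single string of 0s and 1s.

00001000100

s1 (pos 1,3,5,7,9,11,13,15): 0⊕0⊕0⊕0⊕1⊕0⊕1⊕0 = 0
s2 (pos 2,3,6,7,10,11,14,15): 0⊕0⊕0⊕0⊕0⊕0⊕0⊕0 = 0
s4 (pos 4,5,6,7,12,13,14,15): 1⊕0⊕0⊕0⊕0⊕1⊕0⊕0 = 0
s8 (pos 8,9,10,11,12,13,14,15): 0⊕1⊕0⊕0⊕0⊕1⊕0⊕0 = 0
Syndrome s8…s1 = 0000 → no error.
Read data bits from positions 3,5,6,7,9,10,11,12,13,14,15: 00001000100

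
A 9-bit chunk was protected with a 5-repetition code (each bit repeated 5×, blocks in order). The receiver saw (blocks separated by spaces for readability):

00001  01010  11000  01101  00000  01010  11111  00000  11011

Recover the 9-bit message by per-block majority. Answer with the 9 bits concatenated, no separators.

Block 1 (00001): 1 one → 0
Block 2 (01010): 2 ones → 0
Block 3 (11000): 2 ones → 0
Block 4 (01101): 3 ones → 1
Block 5 (00000): 0 ones → 0
Block 6 (01010): 2 ones → 0
Block 7 (11111): 5 ones → 1
Block 8 (00000): 0 ones → 0
Block 9 (11011): 4 ones → 1

000100101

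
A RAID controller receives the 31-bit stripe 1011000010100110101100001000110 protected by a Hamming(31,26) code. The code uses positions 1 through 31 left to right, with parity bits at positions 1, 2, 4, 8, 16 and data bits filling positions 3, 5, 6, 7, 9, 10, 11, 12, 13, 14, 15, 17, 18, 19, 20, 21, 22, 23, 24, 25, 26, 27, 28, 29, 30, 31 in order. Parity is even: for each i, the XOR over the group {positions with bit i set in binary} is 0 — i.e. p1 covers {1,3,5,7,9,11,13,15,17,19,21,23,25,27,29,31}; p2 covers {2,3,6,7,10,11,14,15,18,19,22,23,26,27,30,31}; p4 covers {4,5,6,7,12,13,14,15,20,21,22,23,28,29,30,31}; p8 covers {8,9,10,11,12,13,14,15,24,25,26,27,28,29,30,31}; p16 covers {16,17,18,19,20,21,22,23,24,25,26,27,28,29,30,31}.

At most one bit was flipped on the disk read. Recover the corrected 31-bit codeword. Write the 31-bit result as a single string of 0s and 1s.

s1 (pos 1,3,5,7,9,11,13,15,17,19,21,23,25,27,29,31): 1⊕1⊕0⊕0⊕1⊕1⊕0⊕1⊕1⊕1⊕0⊕0⊕1⊕0⊕1⊕0 = 1
s2 (pos 2,3,6,7,10,11,14,15,18,19,22,23,26,27,30,31): 0⊕1⊕0⊕0⊕0⊕1⊕1⊕1⊕0⊕1⊕0⊕0⊕0⊕0⊕1⊕0 = 0
s4 (pos 4,5,6,7,12,13,14,15,20,21,22,23,28,29,30,31): 1⊕0⊕0⊕0⊕0⊕0⊕1⊕1⊕1⊕0⊕0⊕0⊕0⊕1⊕1⊕0 = 0
s8 (pos 8,9,10,11,12,13,14,15,24,25,26,27,28,29,30,31): 0⊕1⊕0⊕1⊕0⊕0⊕1⊕1⊕0⊕1⊕0⊕0⊕0⊕1⊕1⊕0 = 1
s16 (pos 16,17,18,19,20,21,22,23,24,25,26,27,28,29,30,31): 0⊕1⊕0⊕1⊕1⊕0⊕0⊕0⊕0⊕1⊕0⊕0⊕0⊕1⊕1⊕0 = 0
Syndrome s16…s1 = 01001 → error at position 9.
Flip position 9: 1011000010100110101100001000110 → 1011000000100110101100001000110

1011000000100110101100001000110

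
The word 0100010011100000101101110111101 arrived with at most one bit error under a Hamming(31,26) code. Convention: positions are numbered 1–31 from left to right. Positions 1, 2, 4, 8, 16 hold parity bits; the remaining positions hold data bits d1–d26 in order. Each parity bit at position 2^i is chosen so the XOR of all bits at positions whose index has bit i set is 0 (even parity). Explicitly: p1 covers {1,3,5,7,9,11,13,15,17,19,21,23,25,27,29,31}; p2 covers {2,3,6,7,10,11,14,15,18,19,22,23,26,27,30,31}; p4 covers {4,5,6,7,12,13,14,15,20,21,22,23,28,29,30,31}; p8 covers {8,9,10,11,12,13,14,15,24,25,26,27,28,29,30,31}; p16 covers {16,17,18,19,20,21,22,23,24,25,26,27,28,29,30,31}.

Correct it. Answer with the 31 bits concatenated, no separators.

s1 (pos 1,3,5,7,9,11,13,15,17,19,21,23,25,27,29,31): 0⊕0⊕0⊕0⊕1⊕1⊕0⊕0⊕1⊕1⊕0⊕1⊕0⊕1⊕1⊕1 = 0
s2 (pos 2,3,6,7,10,11,14,15,18,19,22,23,26,27,30,31): 1⊕0⊕1⊕0⊕1⊕1⊕0⊕0⊕0⊕1⊕1⊕1⊕1⊕1⊕0⊕1 = 0
s4 (pos 4,5,6,7,12,13,14,15,20,21,22,23,28,29,30,31): 0⊕0⊕1⊕0⊕0⊕0⊕0⊕0⊕1⊕0⊕1⊕1⊕1⊕1⊕0⊕1 = 1
s8 (pos 8,9,10,11,12,13,14,15,24,25,26,27,28,29,30,31): 0⊕1⊕1⊕1⊕0⊕0⊕0⊕0⊕1⊕0⊕1⊕1⊕1⊕1⊕0⊕1 = 1
s16 (pos 16,17,18,19,20,21,22,23,24,25,26,27,28,29,30,31): 0⊕1⊕0⊕1⊕1⊕0⊕1⊕1⊕1⊕0⊕1⊕1⊕1⊕1⊕0⊕1 = 1
Syndrome s16…s1 = 11100 → error at position 28.
Flip position 28: 0100010011100000101101110111101 → 0100010011100000101101110110101

0100010011100000101101110110101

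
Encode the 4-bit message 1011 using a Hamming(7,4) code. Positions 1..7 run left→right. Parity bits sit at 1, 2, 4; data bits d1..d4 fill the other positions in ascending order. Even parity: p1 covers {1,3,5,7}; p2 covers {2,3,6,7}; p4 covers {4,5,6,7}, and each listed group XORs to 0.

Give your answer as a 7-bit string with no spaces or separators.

0110011

Place data at non-parity positions: p1 p2 1 p4 0 1 1
p1 (pos 1,3,5,7): XOR of data positions = 1⊕0⊕1 = 0
p2 (pos 2,3,6,7): XOR of data positions = 1⊕1⊕1 = 1
p4 (pos 4,5,6,7): XOR of data positions = 0⊕1⊕1 = 0
Codeword: 0110011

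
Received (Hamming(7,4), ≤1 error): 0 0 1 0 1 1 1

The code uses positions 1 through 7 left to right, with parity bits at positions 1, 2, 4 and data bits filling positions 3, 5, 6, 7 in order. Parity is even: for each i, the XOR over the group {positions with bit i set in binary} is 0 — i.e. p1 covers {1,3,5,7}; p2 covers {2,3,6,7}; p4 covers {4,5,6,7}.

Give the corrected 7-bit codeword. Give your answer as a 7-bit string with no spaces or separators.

s1 (pos 1,3,5,7): 0⊕1⊕1⊕1 = 1
s2 (pos 2,3,6,7): 0⊕1⊕1⊕1 = 1
s4 (pos 4,5,6,7): 0⊕1⊕1⊕1 = 1
Syndrome s4…s1 = 111 → error at position 7.
Flip position 7: 0010111 → 0010110

0010110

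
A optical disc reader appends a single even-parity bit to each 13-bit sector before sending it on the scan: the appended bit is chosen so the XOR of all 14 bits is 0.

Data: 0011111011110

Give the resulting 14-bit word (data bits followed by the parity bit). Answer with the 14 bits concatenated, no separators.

00111110111101

XOR of the 13 data bits: 0⊕0⊕1⊕1⊕1⊕1⊕1⊕0⊕1⊕1⊕1⊕1⊕0 = 1
Parity bit = 1 (so all 14 bits XOR to 0).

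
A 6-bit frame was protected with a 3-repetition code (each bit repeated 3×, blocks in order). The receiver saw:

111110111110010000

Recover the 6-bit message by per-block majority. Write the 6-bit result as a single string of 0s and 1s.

111100

Block 1 (111): 3 ones → 1
Block 2 (110): 2 ones → 1
Block 3 (111): 3 ones → 1
Block 4 (110): 2 ones → 1
Block 5 (010): 1 one → 0
Block 6 (000): 0 ones → 0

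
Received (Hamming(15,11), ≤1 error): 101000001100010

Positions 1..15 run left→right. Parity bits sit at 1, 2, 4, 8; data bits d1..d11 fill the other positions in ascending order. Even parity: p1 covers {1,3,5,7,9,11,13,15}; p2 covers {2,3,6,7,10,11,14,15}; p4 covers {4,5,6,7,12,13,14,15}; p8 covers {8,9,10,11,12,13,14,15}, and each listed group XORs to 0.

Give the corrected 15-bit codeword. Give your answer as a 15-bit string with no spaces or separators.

101000001100011

s1 (pos 1,3,5,7,9,11,13,15): 1⊕1⊕0⊕0⊕1⊕0⊕0⊕0 = 1
s2 (pos 2,3,6,7,10,11,14,15): 0⊕1⊕0⊕0⊕1⊕0⊕1⊕0 = 1
s4 (pos 4,5,6,7,12,13,14,15): 0⊕0⊕0⊕0⊕0⊕0⊕1⊕0 = 1
s8 (pos 8,9,10,11,12,13,14,15): 0⊕1⊕1⊕0⊕0⊕0⊕1⊕0 = 1
Syndrome s8…s1 = 1111 → error at position 15.
Flip position 15: 101000001100010 → 101000001100011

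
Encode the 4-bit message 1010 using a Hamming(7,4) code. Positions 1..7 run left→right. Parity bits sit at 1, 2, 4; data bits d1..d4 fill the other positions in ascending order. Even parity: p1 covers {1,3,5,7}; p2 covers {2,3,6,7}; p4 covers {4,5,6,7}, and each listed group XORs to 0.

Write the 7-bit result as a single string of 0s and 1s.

Place data at non-parity positions: p1 p2 1 p4 0 1 0
p1 (pos 1,3,5,7): XOR of data positions = 1⊕0⊕0 = 1
p2 (pos 2,3,6,7): XOR of data positions = 1⊕1⊕0 = 0
p4 (pos 4,5,6,7): XOR of data positions = 0⊕1⊕0 = 1
Codeword: 1011010

1011010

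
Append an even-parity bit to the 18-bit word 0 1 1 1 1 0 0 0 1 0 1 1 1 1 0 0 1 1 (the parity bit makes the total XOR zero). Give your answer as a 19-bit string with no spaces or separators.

XOR of the 18 data bits: 0⊕1⊕1⊕1⊕1⊕0⊕0⊕0⊕1⊕0⊕1⊕1⊕1⊕1⊕0⊕0⊕1⊕1 = 1
Parity bit = 1 (so all 19 bits XOR to 0).

0111100010111100111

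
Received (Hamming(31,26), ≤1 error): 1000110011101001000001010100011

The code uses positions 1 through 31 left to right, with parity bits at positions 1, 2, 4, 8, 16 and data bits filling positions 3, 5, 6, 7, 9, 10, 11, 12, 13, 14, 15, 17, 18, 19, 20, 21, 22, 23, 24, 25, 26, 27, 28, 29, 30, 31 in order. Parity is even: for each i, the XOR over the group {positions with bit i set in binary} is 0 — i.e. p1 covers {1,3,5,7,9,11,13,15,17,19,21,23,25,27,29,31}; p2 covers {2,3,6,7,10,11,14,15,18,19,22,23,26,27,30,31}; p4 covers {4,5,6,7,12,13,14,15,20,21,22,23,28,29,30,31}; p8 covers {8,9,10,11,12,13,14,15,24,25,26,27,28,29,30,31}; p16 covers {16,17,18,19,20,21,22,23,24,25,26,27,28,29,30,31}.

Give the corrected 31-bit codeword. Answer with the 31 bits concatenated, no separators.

s1 (pos 1,3,5,7,9,11,13,15,17,19,21,23,25,27,29,31): 1⊕0⊕1⊕0⊕1⊕1⊕1⊕0⊕0⊕0⊕0⊕0⊕0⊕0⊕0⊕1 = 0
s2 (pos 2,3,6,7,10,11,14,15,18,19,22,23,26,27,30,31): 0⊕0⊕1⊕0⊕1⊕1⊕0⊕0⊕0⊕0⊕1⊕0⊕1⊕0⊕1⊕1 = 1
s4 (pos 4,5,6,7,12,13,14,15,20,21,22,23,28,29,30,31): 0⊕1⊕1⊕0⊕0⊕1⊕0⊕0⊕0⊕0⊕1⊕0⊕0⊕0⊕1⊕1 = 0
s8 (pos 8,9,10,11,12,13,14,15,24,25,26,27,28,29,30,31): 0⊕1⊕1⊕1⊕0⊕1⊕0⊕0⊕1⊕0⊕1⊕0⊕0⊕0⊕1⊕1 = 0
s16 (pos 16,17,18,19,20,21,22,23,24,25,26,27,28,29,30,31): 1⊕0⊕0⊕0⊕0⊕0⊕1⊕0⊕1⊕0⊕1⊕0⊕0⊕0⊕1⊕1 = 0
Syndrome s16…s1 = 00010 → error at position 2.
Flip position 2: 1000110011101001000001010100011 → 1100110011101001000001010100011

1100110011101001000001010100011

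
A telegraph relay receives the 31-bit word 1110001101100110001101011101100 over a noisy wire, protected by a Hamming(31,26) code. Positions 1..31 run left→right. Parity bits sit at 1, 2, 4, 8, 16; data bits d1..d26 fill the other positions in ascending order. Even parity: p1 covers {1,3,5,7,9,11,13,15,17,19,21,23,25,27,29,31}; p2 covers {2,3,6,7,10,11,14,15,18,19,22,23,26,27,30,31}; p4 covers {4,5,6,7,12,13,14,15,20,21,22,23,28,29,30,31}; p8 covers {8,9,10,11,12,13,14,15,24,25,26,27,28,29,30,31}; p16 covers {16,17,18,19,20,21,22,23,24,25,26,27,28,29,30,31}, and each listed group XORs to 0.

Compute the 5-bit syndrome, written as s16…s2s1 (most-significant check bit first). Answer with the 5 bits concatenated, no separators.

s1 (pos 1,3,5,7,9,11,13,15,17,19,21,23,25,27,29,31): 1⊕1⊕0⊕1⊕0⊕1⊕0⊕1⊕0⊕1⊕0⊕0⊕1⊕0⊕1⊕0 = 0
s2 (pos 2,3,6,7,10,11,14,15,18,19,22,23,26,27,30,31): 1⊕1⊕0⊕1⊕1⊕1⊕1⊕1⊕0⊕1⊕1⊕0⊕1⊕0⊕0⊕0 = 0
s4 (pos 4,5,6,7,12,13,14,15,20,21,22,23,28,29,30,31): 0⊕0⊕0⊕1⊕0⊕0⊕1⊕1⊕1⊕0⊕1⊕0⊕1⊕1⊕0⊕0 = 1
s8 (pos 8,9,10,11,12,13,14,15,24,25,26,27,28,29,30,31): 1⊕0⊕1⊕1⊕0⊕0⊕1⊕1⊕1⊕1⊕1⊕0⊕1⊕1⊕0⊕0 = 0
s16 (pos 16,17,18,19,20,21,22,23,24,25,26,27,28,29,30,31): 0⊕0⊕0⊕1⊕1⊕0⊕1⊕0⊕1⊕1⊕1⊕0⊕1⊕1⊕0⊕0 = 0
Syndrome s16…s1 = 00100 → error at position 4.

00100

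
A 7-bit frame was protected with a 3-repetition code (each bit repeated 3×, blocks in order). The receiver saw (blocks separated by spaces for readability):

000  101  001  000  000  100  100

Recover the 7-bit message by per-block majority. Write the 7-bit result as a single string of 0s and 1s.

Block 1 (000): 0 ones → 0
Block 2 (101): 2 ones → 1
Block 3 (001): 1 one → 0
Block 4 (000): 0 ones → 0
Block 5 (000): 0 ones → 0
Block 6 (100): 1 one → 0
Block 7 (100): 1 one → 0

0100000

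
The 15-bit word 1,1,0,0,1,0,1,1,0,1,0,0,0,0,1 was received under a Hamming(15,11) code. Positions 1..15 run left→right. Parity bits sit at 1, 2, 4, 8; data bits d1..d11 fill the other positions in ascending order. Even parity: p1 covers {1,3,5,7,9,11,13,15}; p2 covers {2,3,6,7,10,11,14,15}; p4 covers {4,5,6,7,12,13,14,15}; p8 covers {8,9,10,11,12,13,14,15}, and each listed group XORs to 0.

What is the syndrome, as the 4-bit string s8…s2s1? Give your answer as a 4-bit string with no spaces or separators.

1100

s1 (pos 1,3,5,7,9,11,13,15): 1⊕0⊕1⊕1⊕0⊕0⊕0⊕1 = 0
s2 (pos 2,3,6,7,10,11,14,15): 1⊕0⊕0⊕1⊕1⊕0⊕0⊕1 = 0
s4 (pos 4,5,6,7,12,13,14,15): 0⊕1⊕0⊕1⊕0⊕0⊕0⊕1 = 1
s8 (pos 8,9,10,11,12,13,14,15): 1⊕0⊕1⊕0⊕0⊕0⊕0⊕1 = 1
Syndrome s8…s1 = 1100 → error at position 12.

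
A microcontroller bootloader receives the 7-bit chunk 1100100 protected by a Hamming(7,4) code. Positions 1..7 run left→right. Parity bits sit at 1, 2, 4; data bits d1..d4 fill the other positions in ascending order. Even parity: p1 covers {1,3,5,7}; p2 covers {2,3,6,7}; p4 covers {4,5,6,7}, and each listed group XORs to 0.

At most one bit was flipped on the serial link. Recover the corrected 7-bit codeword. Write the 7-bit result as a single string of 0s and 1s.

s1 (pos 1,3,5,7): 1⊕0⊕1⊕0 = 0
s2 (pos 2,3,6,7): 1⊕0⊕0⊕0 = 1
s4 (pos 4,5,6,7): 0⊕1⊕0⊕0 = 1
Syndrome s4…s1 = 110 → error at position 6.
Flip position 6: 1100100 → 1100110

1100110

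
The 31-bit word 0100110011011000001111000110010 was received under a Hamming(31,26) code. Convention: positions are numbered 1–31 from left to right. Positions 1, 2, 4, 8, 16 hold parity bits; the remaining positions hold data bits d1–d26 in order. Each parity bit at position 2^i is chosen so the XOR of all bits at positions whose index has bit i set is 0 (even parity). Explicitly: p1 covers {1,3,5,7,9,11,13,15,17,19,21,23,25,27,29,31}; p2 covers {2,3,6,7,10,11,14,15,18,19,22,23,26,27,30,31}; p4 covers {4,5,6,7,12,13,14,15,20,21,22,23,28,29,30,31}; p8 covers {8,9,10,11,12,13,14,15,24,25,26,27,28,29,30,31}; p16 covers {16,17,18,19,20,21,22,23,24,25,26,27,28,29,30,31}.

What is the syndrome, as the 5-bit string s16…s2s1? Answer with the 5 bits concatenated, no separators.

11000

s1 (pos 1,3,5,7,9,11,13,15,17,19,21,23,25,27,29,31): 0⊕0⊕1⊕0⊕1⊕0⊕1⊕0⊕0⊕1⊕1⊕0⊕0⊕1⊕0⊕0 = 0
s2 (pos 2,3,6,7,10,11,14,15,18,19,22,23,26,27,30,31): 1⊕0⊕1⊕0⊕1⊕0⊕0⊕0⊕0⊕1⊕1⊕0⊕1⊕1⊕1⊕0 = 0
s4 (pos 4,5,6,7,12,13,14,15,20,21,22,23,28,29,30,31): 0⊕1⊕1⊕0⊕1⊕1⊕0⊕0⊕1⊕1⊕1⊕0⊕0⊕0⊕1⊕0 = 0
s8 (pos 8,9,10,11,12,13,14,15,24,25,26,27,28,29,30,31): 0⊕1⊕1⊕0⊕1⊕1⊕0⊕0⊕0⊕0⊕1⊕1⊕0⊕0⊕1⊕0 = 1
s16 (pos 16,17,18,19,20,21,22,23,24,25,26,27,28,29,30,31): 0⊕0⊕0⊕1⊕1⊕1⊕1⊕0⊕0⊕0⊕1⊕1⊕0⊕0⊕1⊕0 = 1
Syndrome s16…s1 = 11000 → error at position 24.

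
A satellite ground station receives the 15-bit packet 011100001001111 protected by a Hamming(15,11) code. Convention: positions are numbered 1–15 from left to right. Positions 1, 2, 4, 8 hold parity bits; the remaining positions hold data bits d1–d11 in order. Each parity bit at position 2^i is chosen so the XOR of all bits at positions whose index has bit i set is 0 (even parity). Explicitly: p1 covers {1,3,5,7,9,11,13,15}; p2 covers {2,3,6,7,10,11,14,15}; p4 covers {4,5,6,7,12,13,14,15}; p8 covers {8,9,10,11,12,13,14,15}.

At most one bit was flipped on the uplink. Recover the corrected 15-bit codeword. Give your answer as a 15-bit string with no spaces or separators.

s1 (pos 1,3,5,7,9,11,13,15): 0⊕1⊕0⊕0⊕1⊕0⊕1⊕1 = 0
s2 (pos 2,3,6,7,10,11,14,15): 1⊕1⊕0⊕0⊕0⊕0⊕1⊕1 = 0
s4 (pos 4,5,6,7,12,13,14,15): 1⊕0⊕0⊕0⊕1⊕1⊕1⊕1 = 1
s8 (pos 8,9,10,11,12,13,14,15): 0⊕1⊕0⊕0⊕1⊕1⊕1⊕1 = 1
Syndrome s8…s1 = 1100 → error at position 12.
Flip position 12: 011100001001111 → 011100001000111

011100001000111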